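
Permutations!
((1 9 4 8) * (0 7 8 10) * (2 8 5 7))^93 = (0 8 9 10 2 1 4)(5 7)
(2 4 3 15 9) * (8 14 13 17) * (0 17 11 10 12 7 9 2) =(0 17 8 14 13 11 10 12 7 9)(2 4 3 15) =[17, 1, 4, 15, 3, 5, 6, 9, 14, 0, 12, 10, 7, 11, 13, 2, 16, 8]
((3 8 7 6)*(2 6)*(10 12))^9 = (2 7 8 3 6)(10 12)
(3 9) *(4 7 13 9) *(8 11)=(3 4 7 13 9)(8 11)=[0, 1, 2, 4, 7, 5, 6, 13, 11, 3, 10, 8, 12, 9]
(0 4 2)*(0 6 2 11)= (0 4 11)(2 6)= [4, 1, 6, 3, 11, 5, 2, 7, 8, 9, 10, 0]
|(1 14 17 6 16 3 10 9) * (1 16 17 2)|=12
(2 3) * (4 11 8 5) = (2 3)(4 11 8 5) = [0, 1, 3, 2, 11, 4, 6, 7, 5, 9, 10, 8]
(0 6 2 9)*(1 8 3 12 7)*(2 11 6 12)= (0 12 7 1 8 3 2 9)(6 11)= [12, 8, 9, 2, 4, 5, 11, 1, 3, 0, 10, 6, 7]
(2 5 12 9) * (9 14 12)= [0, 1, 5, 3, 4, 9, 6, 7, 8, 2, 10, 11, 14, 13, 12]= (2 5 9)(12 14)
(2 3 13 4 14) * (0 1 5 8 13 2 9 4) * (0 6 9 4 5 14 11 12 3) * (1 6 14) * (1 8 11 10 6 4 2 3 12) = [4, 8, 0, 3, 10, 11, 9, 7, 13, 5, 6, 1, 12, 14, 2] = (0 4 10 6 9 5 11 1 8 13 14 2)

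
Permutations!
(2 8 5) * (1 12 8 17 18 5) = [0, 12, 17, 3, 4, 2, 6, 7, 1, 9, 10, 11, 8, 13, 14, 15, 16, 18, 5] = (1 12 8)(2 17 18 5)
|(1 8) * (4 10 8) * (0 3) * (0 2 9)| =|(0 3 2 9)(1 4 10 8)| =4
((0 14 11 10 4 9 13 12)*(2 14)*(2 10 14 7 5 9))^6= (14)(0 9 2)(4 12 5)(7 10 13)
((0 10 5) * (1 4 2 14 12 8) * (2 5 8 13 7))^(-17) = ((0 10 8 1 4 5)(2 14 12 13 7))^(-17) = (0 10 8 1 4 5)(2 13 14 7 12)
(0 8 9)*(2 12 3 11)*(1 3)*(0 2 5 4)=[8, 3, 12, 11, 0, 4, 6, 7, 9, 2, 10, 5, 1]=(0 8 9 2 12 1 3 11 5 4)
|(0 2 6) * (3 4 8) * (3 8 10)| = |(0 2 6)(3 4 10)| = 3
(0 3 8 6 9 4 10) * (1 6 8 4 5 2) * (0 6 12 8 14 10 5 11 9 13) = (0 3 4 5 2 1 12 8 14 10 6 13)(9 11) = [3, 12, 1, 4, 5, 2, 13, 7, 14, 11, 6, 9, 8, 0, 10]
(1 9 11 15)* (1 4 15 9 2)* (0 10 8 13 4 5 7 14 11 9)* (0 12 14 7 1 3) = (0 10 8 13 4 15 5 1 2 3)(11 12 14) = [10, 2, 3, 0, 15, 1, 6, 7, 13, 9, 8, 12, 14, 4, 11, 5]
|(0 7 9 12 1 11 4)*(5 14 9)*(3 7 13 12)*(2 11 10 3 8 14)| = 33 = |(0 13 12 1 10 3 7 5 2 11 4)(8 14 9)|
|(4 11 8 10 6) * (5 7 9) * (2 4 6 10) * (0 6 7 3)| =12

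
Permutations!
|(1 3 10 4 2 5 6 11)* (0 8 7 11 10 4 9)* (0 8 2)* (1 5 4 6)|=|(0 2 4)(1 3 6 10 9 8 7 11 5)|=9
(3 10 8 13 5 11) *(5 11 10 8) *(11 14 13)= (3 8 11)(5 10)(13 14)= [0, 1, 2, 8, 4, 10, 6, 7, 11, 9, 5, 3, 12, 14, 13]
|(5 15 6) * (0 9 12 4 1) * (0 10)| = |(0 9 12 4 1 10)(5 15 6)| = 6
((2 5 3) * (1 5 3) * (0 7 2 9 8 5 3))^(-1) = ((0 7 2)(1 3 9 8 5))^(-1) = (0 2 7)(1 5 8 9 3)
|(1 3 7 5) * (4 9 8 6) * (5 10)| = |(1 3 7 10 5)(4 9 8 6)| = 20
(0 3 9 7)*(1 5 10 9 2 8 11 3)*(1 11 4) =(0 11 3 2 8 4 1 5 10 9 7) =[11, 5, 8, 2, 1, 10, 6, 0, 4, 7, 9, 3]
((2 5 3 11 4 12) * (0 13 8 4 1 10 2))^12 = (0 8 12 13 4)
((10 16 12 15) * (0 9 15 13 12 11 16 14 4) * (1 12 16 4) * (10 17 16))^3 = ((0 9 15 17 16 11 4)(1 12 13 10 14))^3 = (0 17 4 15 11 9 16)(1 10 12 14 13)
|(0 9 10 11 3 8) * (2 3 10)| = |(0 9 2 3 8)(10 11)| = 10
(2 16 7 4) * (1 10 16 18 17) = (1 10 16 7 4 2 18 17) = [0, 10, 18, 3, 2, 5, 6, 4, 8, 9, 16, 11, 12, 13, 14, 15, 7, 1, 17]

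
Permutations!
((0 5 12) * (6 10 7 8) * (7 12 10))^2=(0 10)(5 12)(6 8 7)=((0 5 10 12)(6 7 8))^2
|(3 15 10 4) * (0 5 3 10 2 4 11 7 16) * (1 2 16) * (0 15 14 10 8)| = |(0 5 3 14 10 11 7 1 2 4 8)(15 16)| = 22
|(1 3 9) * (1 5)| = |(1 3 9 5)| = 4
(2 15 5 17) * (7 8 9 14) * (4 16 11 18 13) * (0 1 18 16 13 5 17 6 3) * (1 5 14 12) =(0 5 6 3)(1 18 14 7 8 9 12)(2 15 17)(4 13)(11 16) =[5, 18, 15, 0, 13, 6, 3, 8, 9, 12, 10, 16, 1, 4, 7, 17, 11, 2, 14]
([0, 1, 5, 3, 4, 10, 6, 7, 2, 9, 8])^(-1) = [0, 1, 8, 3, 4, 2, 6, 7, 10, 9, 5]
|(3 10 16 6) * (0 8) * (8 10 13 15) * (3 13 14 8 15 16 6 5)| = |(0 10 6 13 16 5 3 14 8)| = 9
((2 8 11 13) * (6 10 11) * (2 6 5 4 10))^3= (2 4 13 8 10 6 5 11)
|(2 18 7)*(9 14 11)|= 3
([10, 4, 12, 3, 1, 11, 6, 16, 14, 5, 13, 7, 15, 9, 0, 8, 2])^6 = (0 7 14 11 8 5 15 9 12 13 2 10 16)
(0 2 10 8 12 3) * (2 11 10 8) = [11, 1, 8, 0, 4, 5, 6, 7, 12, 9, 2, 10, 3] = (0 11 10 2 8 12 3)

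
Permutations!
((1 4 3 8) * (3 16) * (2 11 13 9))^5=(16)(2 11 13 9)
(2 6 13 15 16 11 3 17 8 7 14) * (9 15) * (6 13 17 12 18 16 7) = (2 13 9 15 7 14)(3 12 18 16 11)(6 17 8) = [0, 1, 13, 12, 4, 5, 17, 14, 6, 15, 10, 3, 18, 9, 2, 7, 11, 8, 16]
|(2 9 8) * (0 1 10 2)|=6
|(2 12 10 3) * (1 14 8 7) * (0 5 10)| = 12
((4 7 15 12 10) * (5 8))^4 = ((4 7 15 12 10)(5 8))^4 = (4 10 12 15 7)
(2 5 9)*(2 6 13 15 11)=(2 5 9 6 13 15 11)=[0, 1, 5, 3, 4, 9, 13, 7, 8, 6, 10, 2, 12, 15, 14, 11]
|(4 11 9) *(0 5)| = |(0 5)(4 11 9)| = 6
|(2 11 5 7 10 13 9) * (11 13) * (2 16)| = 4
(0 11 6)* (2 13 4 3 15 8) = (0 11 6)(2 13 4 3 15 8) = [11, 1, 13, 15, 3, 5, 0, 7, 2, 9, 10, 6, 12, 4, 14, 8]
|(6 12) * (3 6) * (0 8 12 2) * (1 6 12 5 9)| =|(0 8 5 9 1 6 2)(3 12)| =14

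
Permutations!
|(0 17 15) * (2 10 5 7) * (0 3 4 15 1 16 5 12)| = 9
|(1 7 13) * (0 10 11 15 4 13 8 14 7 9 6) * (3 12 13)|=33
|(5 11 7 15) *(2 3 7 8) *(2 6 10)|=9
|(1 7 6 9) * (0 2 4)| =|(0 2 4)(1 7 6 9)| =12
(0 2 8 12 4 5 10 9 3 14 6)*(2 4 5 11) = (0 4 11 2 8 12 5 10 9 3 14 6) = [4, 1, 8, 14, 11, 10, 0, 7, 12, 3, 9, 2, 5, 13, 6]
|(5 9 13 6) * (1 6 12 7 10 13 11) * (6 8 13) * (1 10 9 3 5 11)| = 6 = |(1 8 13 12 7 9)(3 5)(6 11 10)|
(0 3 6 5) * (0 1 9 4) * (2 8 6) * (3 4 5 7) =[4, 9, 8, 2, 0, 1, 7, 3, 6, 5] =(0 4)(1 9 5)(2 8 6 7 3)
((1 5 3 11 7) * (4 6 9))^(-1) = (1 7 11 3 5)(4 9 6)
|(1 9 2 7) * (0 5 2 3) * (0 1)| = |(0 5 2 7)(1 9 3)| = 12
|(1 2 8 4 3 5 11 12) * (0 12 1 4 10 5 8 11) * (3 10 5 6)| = 24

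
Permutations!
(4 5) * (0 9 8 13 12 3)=(0 9 8 13 12 3)(4 5)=[9, 1, 2, 0, 5, 4, 6, 7, 13, 8, 10, 11, 3, 12]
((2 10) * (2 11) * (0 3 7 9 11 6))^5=(0 2 7 6 11 3 10 9)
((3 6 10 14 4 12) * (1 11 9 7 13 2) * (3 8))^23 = (1 2 13 7 9 11)(3 10 4 8 6 14 12)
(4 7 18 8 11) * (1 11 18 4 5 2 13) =(1 11 5 2 13)(4 7)(8 18) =[0, 11, 13, 3, 7, 2, 6, 4, 18, 9, 10, 5, 12, 1, 14, 15, 16, 17, 8]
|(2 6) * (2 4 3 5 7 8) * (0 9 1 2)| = 10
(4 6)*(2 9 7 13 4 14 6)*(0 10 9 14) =(0 10 9 7 13 4 2 14 6) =[10, 1, 14, 3, 2, 5, 0, 13, 8, 7, 9, 11, 12, 4, 6]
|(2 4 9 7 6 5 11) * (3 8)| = |(2 4 9 7 6 5 11)(3 8)| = 14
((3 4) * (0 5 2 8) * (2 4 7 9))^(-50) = (0 2 7 4)(3 5 8 9)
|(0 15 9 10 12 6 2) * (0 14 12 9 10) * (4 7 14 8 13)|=|(0 15 10 9)(2 8 13 4 7 14 12 6)|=8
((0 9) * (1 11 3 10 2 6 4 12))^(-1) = (0 9)(1 12 4 6 2 10 3 11) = ((0 9)(1 11 3 10 2 6 4 12))^(-1)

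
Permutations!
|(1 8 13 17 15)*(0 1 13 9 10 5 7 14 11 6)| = 30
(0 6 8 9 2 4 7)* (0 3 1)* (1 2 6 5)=(0 5 1)(2 4 7 3)(6 8 9)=[5, 0, 4, 2, 7, 1, 8, 3, 9, 6]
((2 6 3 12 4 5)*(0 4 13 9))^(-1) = (0 9 13 12 3 6 2 5 4) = ((0 4 5 2 6 3 12 13 9))^(-1)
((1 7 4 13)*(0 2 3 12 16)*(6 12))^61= ((0 2 3 6 12 16)(1 7 4 13))^61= (0 2 3 6 12 16)(1 7 4 13)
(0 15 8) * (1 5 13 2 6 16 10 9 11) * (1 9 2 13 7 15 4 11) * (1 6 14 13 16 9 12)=(0 4 11 12 1 5 7 15 8)(2 14 13 16 10)(6 9)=[4, 5, 14, 3, 11, 7, 9, 15, 0, 6, 2, 12, 1, 16, 13, 8, 10]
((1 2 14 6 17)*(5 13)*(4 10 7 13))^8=((1 2 14 6 17)(4 10 7 13 5))^8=(1 6 2 17 14)(4 13 10 5 7)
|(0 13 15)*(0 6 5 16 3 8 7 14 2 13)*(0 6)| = 11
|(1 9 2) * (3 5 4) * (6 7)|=6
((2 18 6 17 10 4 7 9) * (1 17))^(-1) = ((1 17 10 4 7 9 2 18 6))^(-1) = (1 6 18 2 9 7 4 10 17)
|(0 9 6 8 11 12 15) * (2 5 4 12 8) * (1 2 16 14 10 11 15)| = |(0 9 6 16 14 10 11 8 15)(1 2 5 4 12)| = 45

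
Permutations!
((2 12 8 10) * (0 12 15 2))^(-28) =(15)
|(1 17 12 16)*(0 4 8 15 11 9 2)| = |(0 4 8 15 11 9 2)(1 17 12 16)| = 28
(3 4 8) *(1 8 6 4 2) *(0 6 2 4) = (0 6)(1 8 3 4 2) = [6, 8, 1, 4, 2, 5, 0, 7, 3]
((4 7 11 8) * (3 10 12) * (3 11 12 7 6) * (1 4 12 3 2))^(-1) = (1 2 6 4)(3 7 10)(8 11 12) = ((1 4 6 2)(3 10 7)(8 12 11))^(-1)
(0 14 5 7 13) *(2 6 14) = [2, 1, 6, 3, 4, 7, 14, 13, 8, 9, 10, 11, 12, 0, 5] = (0 2 6 14 5 7 13)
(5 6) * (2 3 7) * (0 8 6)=(0 8 6 5)(2 3 7)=[8, 1, 3, 7, 4, 0, 5, 2, 6]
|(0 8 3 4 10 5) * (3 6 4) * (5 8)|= |(0 5)(4 10 8 6)|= 4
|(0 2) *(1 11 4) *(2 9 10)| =12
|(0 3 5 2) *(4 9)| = |(0 3 5 2)(4 9)| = 4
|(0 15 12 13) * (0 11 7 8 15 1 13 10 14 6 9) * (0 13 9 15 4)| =40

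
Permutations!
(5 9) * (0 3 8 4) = (0 3 8 4)(5 9) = [3, 1, 2, 8, 0, 9, 6, 7, 4, 5]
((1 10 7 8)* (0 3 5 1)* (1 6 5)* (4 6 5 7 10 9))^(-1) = (10)(0 8 7 6 4 9 1 3)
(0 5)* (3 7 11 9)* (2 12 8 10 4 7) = [5, 1, 12, 2, 7, 0, 6, 11, 10, 3, 4, 9, 8] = (0 5)(2 12 8 10 4 7 11 9 3)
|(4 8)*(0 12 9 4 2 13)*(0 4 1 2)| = |(0 12 9 1 2 13 4 8)| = 8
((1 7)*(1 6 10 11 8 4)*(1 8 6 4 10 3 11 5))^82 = ((1 7 4 8 10 5)(3 11 6))^82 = (1 10 4)(3 11 6)(5 8 7)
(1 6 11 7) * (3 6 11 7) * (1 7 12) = (1 11 3 6 12) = [0, 11, 2, 6, 4, 5, 12, 7, 8, 9, 10, 3, 1]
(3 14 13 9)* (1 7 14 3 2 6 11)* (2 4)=(1 7 14 13 9 4 2 6 11)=[0, 7, 6, 3, 2, 5, 11, 14, 8, 4, 10, 1, 12, 9, 13]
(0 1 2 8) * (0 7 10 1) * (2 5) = (1 5 2 8 7 10) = [0, 5, 8, 3, 4, 2, 6, 10, 7, 9, 1]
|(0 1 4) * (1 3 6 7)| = |(0 3 6 7 1 4)| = 6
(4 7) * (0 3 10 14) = (0 3 10 14)(4 7) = [3, 1, 2, 10, 7, 5, 6, 4, 8, 9, 14, 11, 12, 13, 0]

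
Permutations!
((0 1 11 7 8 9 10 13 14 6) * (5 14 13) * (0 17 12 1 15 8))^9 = (0 12 5 15 1 14 8 11 6 9 7 17 10)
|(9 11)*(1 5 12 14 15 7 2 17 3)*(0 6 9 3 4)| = 14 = |(0 6 9 11 3 1 5 12 14 15 7 2 17 4)|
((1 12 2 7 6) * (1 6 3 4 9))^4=(1 3 12 4 2 9 7)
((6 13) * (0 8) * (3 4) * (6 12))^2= (6 12 13)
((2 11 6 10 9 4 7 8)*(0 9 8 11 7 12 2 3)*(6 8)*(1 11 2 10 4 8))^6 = (0 8)(3 9)(4 10)(6 12)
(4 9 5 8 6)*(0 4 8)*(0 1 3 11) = (0 4 9 5 1 3 11)(6 8) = [4, 3, 2, 11, 9, 1, 8, 7, 6, 5, 10, 0]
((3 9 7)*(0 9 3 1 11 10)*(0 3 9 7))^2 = ((0 7 1 11 10 3 9))^2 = (0 1 10 9 7 11 3)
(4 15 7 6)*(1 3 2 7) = [0, 3, 7, 2, 15, 5, 4, 6, 8, 9, 10, 11, 12, 13, 14, 1] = (1 3 2 7 6 4 15)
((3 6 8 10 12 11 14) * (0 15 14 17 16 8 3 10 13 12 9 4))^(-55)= (0 4 9 10 14 15)(3 6)(8 16 17 11 12 13)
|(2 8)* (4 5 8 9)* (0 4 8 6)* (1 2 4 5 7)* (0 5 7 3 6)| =|(0 7 1 2 9 8 4 3 6 5)| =10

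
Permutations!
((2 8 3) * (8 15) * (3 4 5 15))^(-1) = (2 3)(4 8 15 5)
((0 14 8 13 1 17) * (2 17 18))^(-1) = (0 17 2 18 1 13 8 14)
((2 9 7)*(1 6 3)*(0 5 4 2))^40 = ((0 5 4 2 9 7)(1 6 3))^40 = (0 9 4)(1 6 3)(2 5 7)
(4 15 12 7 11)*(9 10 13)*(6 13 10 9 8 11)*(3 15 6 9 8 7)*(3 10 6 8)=(3 15 12 10 6 13 7 9)(4 8 11)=[0, 1, 2, 15, 8, 5, 13, 9, 11, 3, 6, 4, 10, 7, 14, 12]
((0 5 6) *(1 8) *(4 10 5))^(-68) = (0 10 6 4 5)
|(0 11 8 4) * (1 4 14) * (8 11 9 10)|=|(0 9 10 8 14 1 4)|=7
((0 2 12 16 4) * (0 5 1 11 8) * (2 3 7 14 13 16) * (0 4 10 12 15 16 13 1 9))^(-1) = (0 9 5 4 8 11 1 14 7 3)(2 12 10 16 15)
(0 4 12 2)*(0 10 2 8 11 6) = (0 4 12 8 11 6)(2 10) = [4, 1, 10, 3, 12, 5, 0, 7, 11, 9, 2, 6, 8]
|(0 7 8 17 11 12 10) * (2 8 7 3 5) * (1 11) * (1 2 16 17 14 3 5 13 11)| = |(0 5 16 17 2 8 14 3 13 11 12 10)| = 12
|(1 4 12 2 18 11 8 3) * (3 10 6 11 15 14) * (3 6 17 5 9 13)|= 16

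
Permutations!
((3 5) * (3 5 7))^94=(7)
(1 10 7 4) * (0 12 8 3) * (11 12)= (0 11 12 8 3)(1 10 7 4)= [11, 10, 2, 0, 1, 5, 6, 4, 3, 9, 7, 12, 8]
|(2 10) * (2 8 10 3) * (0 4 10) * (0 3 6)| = |(0 4 10 8 3 2 6)| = 7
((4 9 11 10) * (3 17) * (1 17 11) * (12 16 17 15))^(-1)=(1 9 4 10 11 3 17 16 12 15)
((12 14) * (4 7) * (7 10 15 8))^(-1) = ((4 10 15 8 7)(12 14))^(-1) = (4 7 8 15 10)(12 14)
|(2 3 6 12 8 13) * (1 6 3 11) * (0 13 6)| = 15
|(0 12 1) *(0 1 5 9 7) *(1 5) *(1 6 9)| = |(0 12 6 9 7)(1 5)| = 10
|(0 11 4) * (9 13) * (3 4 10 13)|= 7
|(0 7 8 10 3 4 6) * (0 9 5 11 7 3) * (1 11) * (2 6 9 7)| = 12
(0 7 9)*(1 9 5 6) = (0 7 5 6 1 9) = [7, 9, 2, 3, 4, 6, 1, 5, 8, 0]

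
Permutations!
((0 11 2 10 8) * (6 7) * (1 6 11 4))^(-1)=((0 4 1 6 7 11 2 10 8))^(-1)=(0 8 10 2 11 7 6 1 4)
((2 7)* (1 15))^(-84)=(15)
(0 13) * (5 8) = (0 13)(5 8) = [13, 1, 2, 3, 4, 8, 6, 7, 5, 9, 10, 11, 12, 0]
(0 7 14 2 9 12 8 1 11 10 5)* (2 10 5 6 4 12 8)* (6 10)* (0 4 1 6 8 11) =(0 7 14 8 6 1)(2 9 11 5 4 12) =[7, 0, 9, 3, 12, 4, 1, 14, 6, 11, 10, 5, 2, 13, 8]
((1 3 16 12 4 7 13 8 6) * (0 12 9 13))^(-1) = ((0 12 4 7)(1 3 16 9 13 8 6))^(-1) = (0 7 4 12)(1 6 8 13 9 16 3)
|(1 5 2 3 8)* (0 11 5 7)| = |(0 11 5 2 3 8 1 7)| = 8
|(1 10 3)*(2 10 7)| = 5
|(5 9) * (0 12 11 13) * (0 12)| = 6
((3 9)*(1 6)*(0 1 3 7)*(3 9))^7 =((0 1 6 9 7))^7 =(0 6 7 1 9)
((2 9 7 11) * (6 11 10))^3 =(2 10)(6 9)(7 11)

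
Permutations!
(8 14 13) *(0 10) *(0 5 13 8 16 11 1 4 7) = (0 10 5 13 16 11 1 4 7)(8 14) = [10, 4, 2, 3, 7, 13, 6, 0, 14, 9, 5, 1, 12, 16, 8, 15, 11]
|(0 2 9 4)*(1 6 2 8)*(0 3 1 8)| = 6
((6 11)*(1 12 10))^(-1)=((1 12 10)(6 11))^(-1)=(1 10 12)(6 11)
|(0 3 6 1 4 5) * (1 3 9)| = |(0 9 1 4 5)(3 6)| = 10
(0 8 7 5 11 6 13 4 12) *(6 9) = (0 8 7 5 11 9 6 13 4 12) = [8, 1, 2, 3, 12, 11, 13, 5, 7, 6, 10, 9, 0, 4]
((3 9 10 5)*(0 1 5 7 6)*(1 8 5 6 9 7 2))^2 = (0 5 7 10 1)(2 6 8 3 9)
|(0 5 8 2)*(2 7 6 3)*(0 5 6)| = 7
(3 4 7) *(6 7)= (3 4 6 7)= [0, 1, 2, 4, 6, 5, 7, 3]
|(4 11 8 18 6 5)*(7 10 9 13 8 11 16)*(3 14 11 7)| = 13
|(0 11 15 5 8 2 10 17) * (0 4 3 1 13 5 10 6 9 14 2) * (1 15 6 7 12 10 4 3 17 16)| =28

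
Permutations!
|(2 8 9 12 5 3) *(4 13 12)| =|(2 8 9 4 13 12 5 3)| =8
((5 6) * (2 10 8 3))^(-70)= ((2 10 8 3)(5 6))^(-70)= (2 8)(3 10)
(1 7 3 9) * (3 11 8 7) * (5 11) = (1 3 9)(5 11 8 7) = [0, 3, 2, 9, 4, 11, 6, 5, 7, 1, 10, 8]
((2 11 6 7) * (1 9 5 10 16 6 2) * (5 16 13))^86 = (1 9 16 6 7)(5 13 10)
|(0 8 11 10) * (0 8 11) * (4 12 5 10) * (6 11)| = 8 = |(0 6 11 4 12 5 10 8)|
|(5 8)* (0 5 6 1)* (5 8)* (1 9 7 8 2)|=|(0 2 1)(6 9 7 8)|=12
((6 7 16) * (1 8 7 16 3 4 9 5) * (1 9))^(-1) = (1 4 3 7 8)(5 9)(6 16)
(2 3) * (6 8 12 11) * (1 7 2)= (1 7 2 3)(6 8 12 11)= [0, 7, 3, 1, 4, 5, 8, 2, 12, 9, 10, 6, 11]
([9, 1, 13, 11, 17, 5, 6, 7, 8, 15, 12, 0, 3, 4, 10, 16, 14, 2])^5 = (0 10 9 12 15 3 16 11 14)(2 13 4 17)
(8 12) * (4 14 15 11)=(4 14 15 11)(8 12)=[0, 1, 2, 3, 14, 5, 6, 7, 12, 9, 10, 4, 8, 13, 15, 11]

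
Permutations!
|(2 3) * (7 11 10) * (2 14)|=|(2 3 14)(7 11 10)|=3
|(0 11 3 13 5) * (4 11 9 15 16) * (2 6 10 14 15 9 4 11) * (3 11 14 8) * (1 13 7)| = 33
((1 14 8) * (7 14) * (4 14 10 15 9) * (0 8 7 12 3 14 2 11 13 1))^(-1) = (0 8)(1 13 11 2 4 9 15 10 7 14 3 12) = ((0 8)(1 12 3 14 7 10 15 9 4 2 11 13))^(-1)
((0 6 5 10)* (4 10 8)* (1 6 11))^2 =(0 1 5 4)(6 8 10 11) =((0 11 1 6 5 8 4 10))^2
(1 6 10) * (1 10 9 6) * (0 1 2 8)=[1, 2, 8, 3, 4, 5, 9, 7, 0, 6, 10]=(10)(0 1 2 8)(6 9)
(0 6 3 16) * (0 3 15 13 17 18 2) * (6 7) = [7, 1, 0, 16, 4, 5, 15, 6, 8, 9, 10, 11, 12, 17, 14, 13, 3, 18, 2] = (0 7 6 15 13 17 18 2)(3 16)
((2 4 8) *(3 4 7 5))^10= (2 4 5)(3 7 8)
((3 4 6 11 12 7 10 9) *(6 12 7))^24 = ((3 4 12 6 11 7 10 9))^24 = (12)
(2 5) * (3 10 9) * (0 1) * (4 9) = (0 1)(2 5)(3 10 4 9) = [1, 0, 5, 10, 9, 2, 6, 7, 8, 3, 4]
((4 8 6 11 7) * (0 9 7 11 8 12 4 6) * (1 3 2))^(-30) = (12)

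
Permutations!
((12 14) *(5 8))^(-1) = (5 8)(12 14)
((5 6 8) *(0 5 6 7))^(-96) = (8)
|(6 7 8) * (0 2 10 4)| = 12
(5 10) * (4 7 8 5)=[0, 1, 2, 3, 7, 10, 6, 8, 5, 9, 4]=(4 7 8 5 10)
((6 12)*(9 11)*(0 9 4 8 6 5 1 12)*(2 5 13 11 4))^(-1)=((0 9 4 8 6)(1 12 13 11 2 5))^(-1)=(0 6 8 4 9)(1 5 2 11 13 12)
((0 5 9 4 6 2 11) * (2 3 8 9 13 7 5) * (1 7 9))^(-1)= ((0 2 11)(1 7 5 13 9 4 6 3 8))^(-1)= (0 11 2)(1 8 3 6 4 9 13 5 7)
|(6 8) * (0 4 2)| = 6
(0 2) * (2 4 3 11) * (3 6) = (0 4 6 3 11 2) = [4, 1, 0, 11, 6, 5, 3, 7, 8, 9, 10, 2]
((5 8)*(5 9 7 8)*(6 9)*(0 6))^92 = ((0 6 9 7 8))^92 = (0 9 8 6 7)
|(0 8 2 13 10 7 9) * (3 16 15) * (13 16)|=|(0 8 2 16 15 3 13 10 7 9)|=10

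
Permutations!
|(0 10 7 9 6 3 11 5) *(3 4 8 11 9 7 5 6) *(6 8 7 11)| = 30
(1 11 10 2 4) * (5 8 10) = (1 11 5 8 10 2 4) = [0, 11, 4, 3, 1, 8, 6, 7, 10, 9, 2, 5]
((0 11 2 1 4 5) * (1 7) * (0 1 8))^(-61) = (0 8 7 2 11)(1 5 4)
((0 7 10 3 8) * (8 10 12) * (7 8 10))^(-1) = (0 8)(3 10 12 7)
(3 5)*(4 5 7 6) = (3 7 6 4 5) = [0, 1, 2, 7, 5, 3, 4, 6]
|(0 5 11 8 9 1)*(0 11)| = 4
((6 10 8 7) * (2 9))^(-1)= (2 9)(6 7 8 10)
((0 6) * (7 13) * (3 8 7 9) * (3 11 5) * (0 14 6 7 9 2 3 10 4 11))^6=((0 7 13 2 3 8 9)(4 11 5 10)(6 14))^6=(14)(0 9 8 3 2 13 7)(4 5)(10 11)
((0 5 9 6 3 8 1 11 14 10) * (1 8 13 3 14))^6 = ((0 5 9 6 14 10)(1 11)(3 13))^6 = (14)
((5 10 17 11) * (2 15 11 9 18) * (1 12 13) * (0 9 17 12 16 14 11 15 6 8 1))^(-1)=(0 13 12 10 5 11 14 16 1 8 6 2 18 9)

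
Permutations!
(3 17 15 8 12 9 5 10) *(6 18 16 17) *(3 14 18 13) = (3 6 13)(5 10 14 18 16 17 15 8 12 9) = [0, 1, 2, 6, 4, 10, 13, 7, 12, 5, 14, 11, 9, 3, 18, 8, 17, 15, 16]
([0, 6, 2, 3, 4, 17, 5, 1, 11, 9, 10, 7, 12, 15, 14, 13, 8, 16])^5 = [0, 8, 2, 3, 4, 7, 11, 16, 5, 9, 10, 17, 12, 15, 14, 13, 6, 1]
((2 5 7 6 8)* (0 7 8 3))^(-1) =(0 3 6 7)(2 8 5)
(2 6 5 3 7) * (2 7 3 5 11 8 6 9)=(2 9)(6 11 8)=[0, 1, 9, 3, 4, 5, 11, 7, 6, 2, 10, 8]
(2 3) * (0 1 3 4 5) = [1, 3, 4, 2, 5, 0] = (0 1 3 2 4 5)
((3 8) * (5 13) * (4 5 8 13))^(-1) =(3 8 13)(4 5)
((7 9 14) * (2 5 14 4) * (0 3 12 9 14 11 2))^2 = ((0 3 12 9 4)(2 5 11)(7 14))^2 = (14)(0 12 4 3 9)(2 11 5)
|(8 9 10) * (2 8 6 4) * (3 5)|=6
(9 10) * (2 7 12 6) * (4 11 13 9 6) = (2 7 12 4 11 13 9 10 6) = [0, 1, 7, 3, 11, 5, 2, 12, 8, 10, 6, 13, 4, 9]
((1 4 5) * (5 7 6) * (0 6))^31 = (0 6 5 1 4 7)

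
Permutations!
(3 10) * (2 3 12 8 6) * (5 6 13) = [0, 1, 3, 10, 4, 6, 2, 7, 13, 9, 12, 11, 8, 5] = (2 3 10 12 8 13 5 6)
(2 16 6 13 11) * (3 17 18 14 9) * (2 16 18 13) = (2 18 14 9 3 17 13 11 16 6) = [0, 1, 18, 17, 4, 5, 2, 7, 8, 3, 10, 16, 12, 11, 9, 15, 6, 13, 14]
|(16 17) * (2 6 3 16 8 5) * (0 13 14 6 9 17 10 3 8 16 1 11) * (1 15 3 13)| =30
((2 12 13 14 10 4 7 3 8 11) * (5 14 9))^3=((2 12 13 9 5 14 10 4 7 3 8 11))^3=(2 9 10 3)(4 8 12 5)(7 11 13 14)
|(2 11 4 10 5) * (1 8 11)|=7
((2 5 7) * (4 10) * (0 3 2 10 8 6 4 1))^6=((0 3 2 5 7 10 1)(4 8 6))^6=(0 1 10 7 5 2 3)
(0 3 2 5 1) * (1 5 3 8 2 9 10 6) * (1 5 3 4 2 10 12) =(0 8 10 6 5 3 9 12 1)(2 4) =[8, 0, 4, 9, 2, 3, 5, 7, 10, 12, 6, 11, 1]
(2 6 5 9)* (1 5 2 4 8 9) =[0, 5, 6, 3, 8, 1, 2, 7, 9, 4] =(1 5)(2 6)(4 8 9)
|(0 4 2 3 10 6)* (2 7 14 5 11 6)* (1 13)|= 42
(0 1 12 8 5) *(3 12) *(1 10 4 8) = (0 10 4 8 5)(1 3 12) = [10, 3, 2, 12, 8, 0, 6, 7, 5, 9, 4, 11, 1]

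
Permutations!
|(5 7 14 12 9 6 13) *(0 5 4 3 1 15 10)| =|(0 5 7 14 12 9 6 13 4 3 1 15 10)| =13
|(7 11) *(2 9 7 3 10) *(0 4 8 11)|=9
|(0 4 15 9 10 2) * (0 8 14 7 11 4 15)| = 10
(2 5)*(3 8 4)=(2 5)(3 8 4)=[0, 1, 5, 8, 3, 2, 6, 7, 4]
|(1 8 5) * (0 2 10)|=3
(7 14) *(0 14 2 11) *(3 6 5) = [14, 1, 11, 6, 4, 3, 5, 2, 8, 9, 10, 0, 12, 13, 7] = (0 14 7 2 11)(3 6 5)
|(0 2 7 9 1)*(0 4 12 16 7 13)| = |(0 2 13)(1 4 12 16 7 9)| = 6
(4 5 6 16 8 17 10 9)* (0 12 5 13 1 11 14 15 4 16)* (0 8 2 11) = [12, 0, 11, 3, 13, 6, 8, 7, 17, 16, 9, 14, 5, 1, 15, 4, 2, 10] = (0 12 5 6 8 17 10 9 16 2 11 14 15 4 13 1)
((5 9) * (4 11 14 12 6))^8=(4 12 11 6 14)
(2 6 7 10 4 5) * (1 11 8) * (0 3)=(0 3)(1 11 8)(2 6 7 10 4 5)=[3, 11, 6, 0, 5, 2, 7, 10, 1, 9, 4, 8]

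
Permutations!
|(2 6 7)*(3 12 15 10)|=12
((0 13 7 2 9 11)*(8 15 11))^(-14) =((0 13 7 2 9 8 15 11))^(-14) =(0 7 9 15)(2 8 11 13)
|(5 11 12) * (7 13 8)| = |(5 11 12)(7 13 8)| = 3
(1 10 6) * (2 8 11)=(1 10 6)(2 8 11)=[0, 10, 8, 3, 4, 5, 1, 7, 11, 9, 6, 2]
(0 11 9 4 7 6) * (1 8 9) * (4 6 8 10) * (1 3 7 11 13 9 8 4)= (0 13 9 6)(1 10)(3 7 4 11)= [13, 10, 2, 7, 11, 5, 0, 4, 8, 6, 1, 3, 12, 9]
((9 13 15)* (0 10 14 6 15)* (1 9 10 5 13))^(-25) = (0 13 5)(1 9)(6 14 10 15)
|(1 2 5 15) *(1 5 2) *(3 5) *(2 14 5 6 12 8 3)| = 4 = |(2 14 5 15)(3 6 12 8)|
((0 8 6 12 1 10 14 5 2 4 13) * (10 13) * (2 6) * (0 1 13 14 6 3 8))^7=((1 14 5 3 8 2 4 10 6 12 13))^7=(1 10 3 13 4 5 12 2 14 6 8)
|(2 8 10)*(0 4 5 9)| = 12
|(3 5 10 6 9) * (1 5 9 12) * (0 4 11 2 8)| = 10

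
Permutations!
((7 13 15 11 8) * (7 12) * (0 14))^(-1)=((0 14)(7 13 15 11 8 12))^(-1)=(0 14)(7 12 8 11 15 13)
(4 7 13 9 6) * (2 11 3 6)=(2 11 3 6 4 7 13 9)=[0, 1, 11, 6, 7, 5, 4, 13, 8, 2, 10, 3, 12, 9]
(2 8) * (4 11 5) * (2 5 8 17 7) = (2 17 7)(4 11 8 5) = [0, 1, 17, 3, 11, 4, 6, 2, 5, 9, 10, 8, 12, 13, 14, 15, 16, 7]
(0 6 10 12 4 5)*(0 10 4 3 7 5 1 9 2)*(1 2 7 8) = (0 6 4 2)(1 9 7 5 10 12 3 8) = [6, 9, 0, 8, 2, 10, 4, 5, 1, 7, 12, 11, 3]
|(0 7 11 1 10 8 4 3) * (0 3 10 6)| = 15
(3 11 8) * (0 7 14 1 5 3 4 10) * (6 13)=[7, 5, 2, 11, 10, 3, 13, 14, 4, 9, 0, 8, 12, 6, 1]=(0 7 14 1 5 3 11 8 4 10)(6 13)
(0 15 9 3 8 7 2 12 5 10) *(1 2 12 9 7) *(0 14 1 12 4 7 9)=(0 15 9 3 8 12 5 10 14 1 2)(4 7)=[15, 2, 0, 8, 7, 10, 6, 4, 12, 3, 14, 11, 5, 13, 1, 9]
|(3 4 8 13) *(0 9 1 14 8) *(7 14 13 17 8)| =6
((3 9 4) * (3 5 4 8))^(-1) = (3 8 9)(4 5)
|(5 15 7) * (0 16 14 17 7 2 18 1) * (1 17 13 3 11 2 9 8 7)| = |(0 16 14 13 3 11 2 18 17 1)(5 15 9 8 7)| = 10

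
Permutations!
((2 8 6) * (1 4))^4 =(2 8 6)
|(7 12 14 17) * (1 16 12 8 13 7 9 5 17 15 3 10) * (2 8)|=84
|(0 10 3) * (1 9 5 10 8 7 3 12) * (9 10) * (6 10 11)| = 20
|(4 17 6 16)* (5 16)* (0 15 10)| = 15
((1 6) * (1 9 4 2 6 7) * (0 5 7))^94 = (0 7)(1 5)(2 9)(4 6)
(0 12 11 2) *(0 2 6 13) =(0 12 11 6 13) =[12, 1, 2, 3, 4, 5, 13, 7, 8, 9, 10, 6, 11, 0]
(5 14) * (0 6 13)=(0 6 13)(5 14)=[6, 1, 2, 3, 4, 14, 13, 7, 8, 9, 10, 11, 12, 0, 5]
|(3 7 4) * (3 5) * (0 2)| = 4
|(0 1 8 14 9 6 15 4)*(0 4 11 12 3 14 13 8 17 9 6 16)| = 30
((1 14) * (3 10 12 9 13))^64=((1 14)(3 10 12 9 13))^64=(14)(3 13 9 12 10)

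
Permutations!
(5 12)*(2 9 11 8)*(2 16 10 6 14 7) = (2 9 11 8 16 10 6 14 7)(5 12) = [0, 1, 9, 3, 4, 12, 14, 2, 16, 11, 6, 8, 5, 13, 7, 15, 10]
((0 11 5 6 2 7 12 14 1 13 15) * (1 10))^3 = (0 6 12 1)(2 14 13 11)(5 7 10 15)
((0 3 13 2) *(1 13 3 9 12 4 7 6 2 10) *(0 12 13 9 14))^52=((0 14)(1 9 13 10)(2 12 4 7 6))^52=(14)(2 4 6 12 7)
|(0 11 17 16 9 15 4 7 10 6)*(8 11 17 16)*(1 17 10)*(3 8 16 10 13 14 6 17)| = 44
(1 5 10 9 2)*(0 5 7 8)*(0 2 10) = (0 5)(1 7 8 2)(9 10) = [5, 7, 1, 3, 4, 0, 6, 8, 2, 10, 9]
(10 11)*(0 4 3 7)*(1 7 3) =[4, 7, 2, 3, 1, 5, 6, 0, 8, 9, 11, 10] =(0 4 1 7)(10 11)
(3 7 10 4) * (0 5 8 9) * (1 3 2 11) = (0 5 8 9)(1 3 7 10 4 2 11) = [5, 3, 11, 7, 2, 8, 6, 10, 9, 0, 4, 1]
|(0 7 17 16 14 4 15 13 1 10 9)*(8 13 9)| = 8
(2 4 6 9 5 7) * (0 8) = (0 8)(2 4 6 9 5 7) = [8, 1, 4, 3, 6, 7, 9, 2, 0, 5]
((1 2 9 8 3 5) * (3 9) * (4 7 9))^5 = (1 2 3 5)(4 7 9 8)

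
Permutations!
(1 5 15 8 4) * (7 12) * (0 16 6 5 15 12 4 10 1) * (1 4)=(0 16 6 5 12 7 1 15 8 10 4)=[16, 15, 2, 3, 0, 12, 5, 1, 10, 9, 4, 11, 7, 13, 14, 8, 6]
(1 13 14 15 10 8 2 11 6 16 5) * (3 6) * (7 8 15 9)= [0, 13, 11, 6, 4, 1, 16, 8, 2, 7, 15, 3, 12, 14, 9, 10, 5]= (1 13 14 9 7 8 2 11 3 6 16 5)(10 15)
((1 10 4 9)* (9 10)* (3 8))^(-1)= ((1 9)(3 8)(4 10))^(-1)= (1 9)(3 8)(4 10)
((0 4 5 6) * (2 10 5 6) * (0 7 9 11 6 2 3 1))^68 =(11)(0 3 10 4 1 5 2)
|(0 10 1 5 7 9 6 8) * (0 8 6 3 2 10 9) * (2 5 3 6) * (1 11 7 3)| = |(0 9 6 2 10 11 7)(3 5)| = 14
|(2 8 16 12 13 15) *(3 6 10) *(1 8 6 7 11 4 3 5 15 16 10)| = 84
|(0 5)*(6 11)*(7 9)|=|(0 5)(6 11)(7 9)|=2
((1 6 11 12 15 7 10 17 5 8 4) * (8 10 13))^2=((1 6 11 12 15 7 13 8 4)(5 10 17))^2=(1 11 15 13 4 6 12 7 8)(5 17 10)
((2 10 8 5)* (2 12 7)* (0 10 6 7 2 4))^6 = (0 6 5)(2 8 4)(7 12 10)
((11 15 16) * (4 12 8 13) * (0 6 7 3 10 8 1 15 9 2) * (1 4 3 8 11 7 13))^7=((0 6 13 3 10 11 9 2)(1 15 16 7 8)(4 12))^7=(0 2 9 11 10 3 13 6)(1 16 8 15 7)(4 12)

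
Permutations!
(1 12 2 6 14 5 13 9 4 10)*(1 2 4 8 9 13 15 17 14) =(1 12 4 10 2 6)(5 15 17 14)(8 9) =[0, 12, 6, 3, 10, 15, 1, 7, 9, 8, 2, 11, 4, 13, 5, 17, 16, 14]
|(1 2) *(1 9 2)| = |(2 9)| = 2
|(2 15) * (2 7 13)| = 4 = |(2 15 7 13)|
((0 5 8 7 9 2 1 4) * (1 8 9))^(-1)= (0 4 1 7 8 2 9 5)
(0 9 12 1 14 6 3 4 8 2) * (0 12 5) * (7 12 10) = (0 9 5)(1 14 6 3 4 8 2 10 7 12) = [9, 14, 10, 4, 8, 0, 3, 12, 2, 5, 7, 11, 1, 13, 6]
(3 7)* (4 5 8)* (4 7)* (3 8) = (3 4 5)(7 8) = [0, 1, 2, 4, 5, 3, 6, 8, 7]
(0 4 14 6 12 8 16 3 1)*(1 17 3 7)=(0 4 14 6 12 8 16 7 1)(3 17)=[4, 0, 2, 17, 14, 5, 12, 1, 16, 9, 10, 11, 8, 13, 6, 15, 7, 3]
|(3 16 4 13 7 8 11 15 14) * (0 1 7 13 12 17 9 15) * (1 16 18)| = 14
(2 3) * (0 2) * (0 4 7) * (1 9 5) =[2, 9, 3, 4, 7, 1, 6, 0, 8, 5] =(0 2 3 4 7)(1 9 5)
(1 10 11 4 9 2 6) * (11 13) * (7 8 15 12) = (1 10 13 11 4 9 2 6)(7 8 15 12) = [0, 10, 6, 3, 9, 5, 1, 8, 15, 2, 13, 4, 7, 11, 14, 12]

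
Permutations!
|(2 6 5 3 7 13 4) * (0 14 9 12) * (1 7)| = 8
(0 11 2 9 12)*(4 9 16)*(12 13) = (0 11 2 16 4 9 13 12) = [11, 1, 16, 3, 9, 5, 6, 7, 8, 13, 10, 2, 0, 12, 14, 15, 4]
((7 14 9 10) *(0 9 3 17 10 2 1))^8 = ((0 9 2 1)(3 17 10 7 14))^8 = (3 7 17 14 10)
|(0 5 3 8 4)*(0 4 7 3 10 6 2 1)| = 6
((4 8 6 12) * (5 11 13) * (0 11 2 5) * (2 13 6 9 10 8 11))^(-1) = (0 13 5 2)(4 12 6 11)(8 10 9)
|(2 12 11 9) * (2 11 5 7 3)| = 10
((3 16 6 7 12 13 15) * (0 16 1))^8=((0 16 6 7 12 13 15 3 1))^8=(0 1 3 15 13 12 7 6 16)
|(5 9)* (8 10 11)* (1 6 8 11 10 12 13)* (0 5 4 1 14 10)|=|(0 5 9 4 1 6 8 12 13 14 10)|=11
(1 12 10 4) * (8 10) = (1 12 8 10 4) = [0, 12, 2, 3, 1, 5, 6, 7, 10, 9, 4, 11, 8]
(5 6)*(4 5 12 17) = (4 5 6 12 17) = [0, 1, 2, 3, 5, 6, 12, 7, 8, 9, 10, 11, 17, 13, 14, 15, 16, 4]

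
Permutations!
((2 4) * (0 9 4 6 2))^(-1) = (0 4 9)(2 6)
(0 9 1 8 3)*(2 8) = (0 9 1 2 8 3) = [9, 2, 8, 0, 4, 5, 6, 7, 3, 1]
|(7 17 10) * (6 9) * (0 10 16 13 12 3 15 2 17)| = 42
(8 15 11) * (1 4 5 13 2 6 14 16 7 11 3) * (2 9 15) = (1 4 5 13 9 15 3)(2 6 14 16 7 11 8) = [0, 4, 6, 1, 5, 13, 14, 11, 2, 15, 10, 8, 12, 9, 16, 3, 7]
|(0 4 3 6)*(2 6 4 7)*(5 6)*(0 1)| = 6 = |(0 7 2 5 6 1)(3 4)|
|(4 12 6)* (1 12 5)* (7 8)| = 10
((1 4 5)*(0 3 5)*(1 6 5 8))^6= (0 3 8 1 4)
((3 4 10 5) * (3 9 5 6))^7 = (3 6 10 4)(5 9)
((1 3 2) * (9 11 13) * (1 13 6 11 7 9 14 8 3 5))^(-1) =((1 5)(2 13 14 8 3)(6 11)(7 9))^(-1) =(1 5)(2 3 8 14 13)(6 11)(7 9)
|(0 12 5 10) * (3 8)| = 4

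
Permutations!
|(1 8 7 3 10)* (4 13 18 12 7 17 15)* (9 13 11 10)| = 42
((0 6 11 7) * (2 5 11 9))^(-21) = (11)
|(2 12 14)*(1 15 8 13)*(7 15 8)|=6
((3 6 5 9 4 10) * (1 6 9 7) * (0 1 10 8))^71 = (0 1 6 5 7 10 3 9 4 8)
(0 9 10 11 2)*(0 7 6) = (0 9 10 11 2 7 6) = [9, 1, 7, 3, 4, 5, 0, 6, 8, 10, 11, 2]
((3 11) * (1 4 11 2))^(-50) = (11)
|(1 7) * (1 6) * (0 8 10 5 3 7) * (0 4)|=9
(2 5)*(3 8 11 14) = (2 5)(3 8 11 14) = [0, 1, 5, 8, 4, 2, 6, 7, 11, 9, 10, 14, 12, 13, 3]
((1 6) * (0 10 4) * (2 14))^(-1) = (0 4 10)(1 6)(2 14)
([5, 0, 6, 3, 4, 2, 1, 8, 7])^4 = [1, 6, 5, 3, 4, 0, 2, 7, 8]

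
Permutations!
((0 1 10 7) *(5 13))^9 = ((0 1 10 7)(5 13))^9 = (0 1 10 7)(5 13)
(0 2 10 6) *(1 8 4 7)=(0 2 10 6)(1 8 4 7)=[2, 8, 10, 3, 7, 5, 0, 1, 4, 9, 6]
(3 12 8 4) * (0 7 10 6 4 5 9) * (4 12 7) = (0 4 3 7 10 6 12 8 5 9) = [4, 1, 2, 7, 3, 9, 12, 10, 5, 0, 6, 11, 8]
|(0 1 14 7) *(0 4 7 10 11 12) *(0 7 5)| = |(0 1 14 10 11 12 7 4 5)| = 9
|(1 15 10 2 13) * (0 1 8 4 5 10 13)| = 9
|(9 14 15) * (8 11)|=6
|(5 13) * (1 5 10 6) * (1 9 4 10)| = 12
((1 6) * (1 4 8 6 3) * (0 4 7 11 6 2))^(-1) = ((0 4 8 2)(1 3)(6 7 11))^(-1) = (0 2 8 4)(1 3)(6 11 7)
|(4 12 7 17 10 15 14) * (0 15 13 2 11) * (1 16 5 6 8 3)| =66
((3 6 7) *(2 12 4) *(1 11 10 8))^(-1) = (1 8 10 11)(2 4 12)(3 7 6)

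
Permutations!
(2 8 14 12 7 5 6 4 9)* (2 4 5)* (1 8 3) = (1 8 14 12 7 2 3)(4 9)(5 6) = [0, 8, 3, 1, 9, 6, 5, 2, 14, 4, 10, 11, 7, 13, 12]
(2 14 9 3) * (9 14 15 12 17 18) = (2 15 12 17 18 9 3) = [0, 1, 15, 2, 4, 5, 6, 7, 8, 3, 10, 11, 17, 13, 14, 12, 16, 18, 9]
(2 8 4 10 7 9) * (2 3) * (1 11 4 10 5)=(1 11 4 5)(2 8 10 7 9 3)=[0, 11, 8, 2, 5, 1, 6, 9, 10, 3, 7, 4]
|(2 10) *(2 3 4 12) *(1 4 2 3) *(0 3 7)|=|(0 3 2 10 1 4 12 7)|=8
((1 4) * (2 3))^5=((1 4)(2 3))^5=(1 4)(2 3)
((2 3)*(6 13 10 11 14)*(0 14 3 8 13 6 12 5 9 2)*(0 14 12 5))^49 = (0 12)(2 11 9 10 5 13 14 8 3)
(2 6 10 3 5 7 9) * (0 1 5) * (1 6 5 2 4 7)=(0 6 10 3)(1 2 5)(4 7 9)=[6, 2, 5, 0, 7, 1, 10, 9, 8, 4, 3]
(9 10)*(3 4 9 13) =(3 4 9 10 13) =[0, 1, 2, 4, 9, 5, 6, 7, 8, 10, 13, 11, 12, 3]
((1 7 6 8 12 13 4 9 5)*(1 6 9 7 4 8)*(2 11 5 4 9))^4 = ((1 9 4 7 2 11 5 6)(8 12 13))^4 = (1 2)(4 5)(6 7)(8 12 13)(9 11)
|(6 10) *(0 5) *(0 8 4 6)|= |(0 5 8 4 6 10)|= 6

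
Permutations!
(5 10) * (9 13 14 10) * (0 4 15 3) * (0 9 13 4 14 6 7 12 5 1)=(0 14 10 1)(3 9 4 15)(5 13 6 7 12)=[14, 0, 2, 9, 15, 13, 7, 12, 8, 4, 1, 11, 5, 6, 10, 3]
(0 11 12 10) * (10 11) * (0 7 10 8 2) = (0 8 2)(7 10)(11 12) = [8, 1, 0, 3, 4, 5, 6, 10, 2, 9, 7, 12, 11]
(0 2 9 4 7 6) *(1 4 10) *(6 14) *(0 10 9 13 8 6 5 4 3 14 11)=(0 2 13 8 6 10 1 3 14 5 4 7 11)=[2, 3, 13, 14, 7, 4, 10, 11, 6, 9, 1, 0, 12, 8, 5]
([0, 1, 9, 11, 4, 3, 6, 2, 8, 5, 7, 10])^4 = (2 11 9 10 5 7 3)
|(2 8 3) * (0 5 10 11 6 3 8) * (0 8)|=8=|(0 5 10 11 6 3 2 8)|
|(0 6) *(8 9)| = 2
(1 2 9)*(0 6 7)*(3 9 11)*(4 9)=(0 6 7)(1 2 11 3 4 9)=[6, 2, 11, 4, 9, 5, 7, 0, 8, 1, 10, 3]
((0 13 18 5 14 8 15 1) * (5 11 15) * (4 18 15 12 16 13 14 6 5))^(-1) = (0 1 15 13 16 12 11 18 4 8 14)(5 6)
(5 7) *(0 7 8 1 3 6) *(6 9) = (0 7 5 8 1 3 9 6) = [7, 3, 2, 9, 4, 8, 0, 5, 1, 6]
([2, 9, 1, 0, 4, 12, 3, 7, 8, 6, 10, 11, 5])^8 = (12)(0 1 6)(2 9 3)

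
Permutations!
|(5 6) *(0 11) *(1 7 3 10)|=|(0 11)(1 7 3 10)(5 6)|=4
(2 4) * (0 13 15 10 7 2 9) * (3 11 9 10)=(0 13 15 3 11 9)(2 4 10 7)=[13, 1, 4, 11, 10, 5, 6, 2, 8, 0, 7, 9, 12, 15, 14, 3]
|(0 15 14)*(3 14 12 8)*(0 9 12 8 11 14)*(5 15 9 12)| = |(0 9 5 15 8 3)(11 14 12)| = 6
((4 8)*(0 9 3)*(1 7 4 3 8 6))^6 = (0 8)(1 4)(3 9)(6 7) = ((0 9 8 3)(1 7 4 6))^6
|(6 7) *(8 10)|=|(6 7)(8 10)|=2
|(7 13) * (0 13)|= |(0 13 7)|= 3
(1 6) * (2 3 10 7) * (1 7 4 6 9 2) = (1 9 2 3 10 4 6 7) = [0, 9, 3, 10, 6, 5, 7, 1, 8, 2, 4]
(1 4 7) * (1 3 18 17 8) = (1 4 7 3 18 17 8) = [0, 4, 2, 18, 7, 5, 6, 3, 1, 9, 10, 11, 12, 13, 14, 15, 16, 8, 17]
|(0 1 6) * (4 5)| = 6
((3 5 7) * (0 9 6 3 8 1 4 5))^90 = (0 6)(3 9)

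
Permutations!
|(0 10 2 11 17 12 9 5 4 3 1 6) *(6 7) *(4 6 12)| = 13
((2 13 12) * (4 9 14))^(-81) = ((2 13 12)(4 9 14))^(-81) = (14)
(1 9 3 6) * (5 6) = (1 9 3 5 6) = [0, 9, 2, 5, 4, 6, 1, 7, 8, 3]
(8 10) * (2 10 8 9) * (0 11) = (0 11)(2 10 9) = [11, 1, 10, 3, 4, 5, 6, 7, 8, 2, 9, 0]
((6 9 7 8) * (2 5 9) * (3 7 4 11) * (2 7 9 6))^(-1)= ((2 5 6 7 8)(3 9 4 11))^(-1)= (2 8 7 6 5)(3 11 4 9)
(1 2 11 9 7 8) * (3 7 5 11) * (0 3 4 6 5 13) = (0 3 7 8 1 2 4 6 5 11 9 13) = [3, 2, 4, 7, 6, 11, 5, 8, 1, 13, 10, 9, 12, 0]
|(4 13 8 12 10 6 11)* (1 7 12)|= |(1 7 12 10 6 11 4 13 8)|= 9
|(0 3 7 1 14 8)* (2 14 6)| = |(0 3 7 1 6 2 14 8)| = 8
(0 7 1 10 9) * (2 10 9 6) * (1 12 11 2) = [7, 9, 10, 3, 4, 5, 1, 12, 8, 0, 6, 2, 11] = (0 7 12 11 2 10 6 1 9)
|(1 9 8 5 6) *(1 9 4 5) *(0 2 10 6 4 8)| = 10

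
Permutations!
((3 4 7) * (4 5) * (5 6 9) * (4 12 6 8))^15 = (3 7 4 8)(5 9 6 12)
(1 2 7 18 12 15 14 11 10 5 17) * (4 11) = [0, 2, 7, 3, 11, 17, 6, 18, 8, 9, 5, 10, 15, 13, 4, 14, 16, 1, 12] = (1 2 7 18 12 15 14 4 11 10 5 17)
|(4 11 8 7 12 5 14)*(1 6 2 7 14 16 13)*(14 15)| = |(1 6 2 7 12 5 16 13)(4 11 8 15 14)| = 40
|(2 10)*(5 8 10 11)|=5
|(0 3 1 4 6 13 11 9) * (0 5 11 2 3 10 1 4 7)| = 60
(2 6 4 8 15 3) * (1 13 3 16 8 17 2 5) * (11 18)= (1 13 3 5)(2 6 4 17)(8 15 16)(11 18)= [0, 13, 6, 5, 17, 1, 4, 7, 15, 9, 10, 18, 12, 3, 14, 16, 8, 2, 11]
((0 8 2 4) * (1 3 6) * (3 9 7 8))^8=(0 4 2 8 7 9 1 6 3)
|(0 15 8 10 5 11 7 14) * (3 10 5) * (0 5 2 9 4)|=12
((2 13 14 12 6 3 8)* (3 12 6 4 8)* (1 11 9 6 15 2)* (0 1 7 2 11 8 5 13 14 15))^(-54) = (4 13 11 6)(5 15 9 12)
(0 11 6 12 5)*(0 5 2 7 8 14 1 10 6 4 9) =(0 11 4 9)(1 10 6 12 2 7 8 14) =[11, 10, 7, 3, 9, 5, 12, 8, 14, 0, 6, 4, 2, 13, 1]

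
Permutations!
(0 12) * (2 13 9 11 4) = (0 12)(2 13 9 11 4) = [12, 1, 13, 3, 2, 5, 6, 7, 8, 11, 10, 4, 0, 9]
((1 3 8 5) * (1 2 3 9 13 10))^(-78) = ((1 9 13 10)(2 3 8 5))^(-78) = (1 13)(2 8)(3 5)(9 10)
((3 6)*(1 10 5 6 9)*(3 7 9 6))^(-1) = ((1 10 5 3 6 7 9))^(-1) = (1 9 7 6 3 5 10)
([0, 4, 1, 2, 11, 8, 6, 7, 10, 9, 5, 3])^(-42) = [0, 3, 11, 4, 2, 5, 6, 7, 8, 9, 10, 1]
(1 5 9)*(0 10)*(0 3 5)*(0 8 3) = [10, 8, 2, 5, 4, 9, 6, 7, 3, 1, 0] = (0 10)(1 8 3 5 9)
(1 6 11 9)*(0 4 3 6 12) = (0 4 3 6 11 9 1 12) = [4, 12, 2, 6, 3, 5, 11, 7, 8, 1, 10, 9, 0]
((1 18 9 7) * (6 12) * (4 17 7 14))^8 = ((1 18 9 14 4 17 7)(6 12))^8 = (1 18 9 14 4 17 7)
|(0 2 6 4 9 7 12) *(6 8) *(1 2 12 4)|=12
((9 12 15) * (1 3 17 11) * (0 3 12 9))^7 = ((0 3 17 11 1 12 15))^7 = (17)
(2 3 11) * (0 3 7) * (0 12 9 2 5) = (0 3 11 5)(2 7 12 9) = [3, 1, 7, 11, 4, 0, 6, 12, 8, 2, 10, 5, 9]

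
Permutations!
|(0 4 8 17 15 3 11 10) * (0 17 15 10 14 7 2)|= 18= |(0 4 8 15 3 11 14 7 2)(10 17)|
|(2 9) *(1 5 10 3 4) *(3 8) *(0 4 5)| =|(0 4 1)(2 9)(3 5 10 8)| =12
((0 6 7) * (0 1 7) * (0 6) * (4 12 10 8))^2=(4 10)(8 12)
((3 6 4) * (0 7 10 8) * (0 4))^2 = ((0 7 10 8 4 3 6))^2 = (0 10 4 6 7 8 3)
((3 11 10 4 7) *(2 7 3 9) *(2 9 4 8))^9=((2 7 4 3 11 10 8))^9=(2 4 11 8 7 3 10)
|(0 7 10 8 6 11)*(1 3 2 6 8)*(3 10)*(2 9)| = 14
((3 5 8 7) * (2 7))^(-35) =(8)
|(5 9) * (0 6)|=2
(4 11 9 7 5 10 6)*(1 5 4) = (1 5 10 6)(4 11 9 7) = [0, 5, 2, 3, 11, 10, 1, 4, 8, 7, 6, 9]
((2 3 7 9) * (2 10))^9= ((2 3 7 9 10))^9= (2 10 9 7 3)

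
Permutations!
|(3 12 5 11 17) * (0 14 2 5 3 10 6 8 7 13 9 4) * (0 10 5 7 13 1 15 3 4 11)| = |(0 14 2 7 1 15 3 12 4 10 6 8 13 9 11 17 5)| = 17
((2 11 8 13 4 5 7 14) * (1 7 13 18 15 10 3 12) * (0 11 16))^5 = ((0 11 8 18 15 10 3 12 1 7 14 2 16)(4 5 13))^5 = (0 10 14 8 12 16 15 7 11 3 2 18 1)(4 13 5)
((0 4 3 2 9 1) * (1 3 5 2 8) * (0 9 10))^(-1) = (0 10 2 5 4)(1 8 3 9)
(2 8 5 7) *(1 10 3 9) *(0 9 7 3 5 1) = (0 9)(1 10 5 3 7 2 8) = [9, 10, 8, 7, 4, 3, 6, 2, 1, 0, 5]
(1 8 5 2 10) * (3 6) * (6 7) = (1 8 5 2 10)(3 7 6) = [0, 8, 10, 7, 4, 2, 3, 6, 5, 9, 1]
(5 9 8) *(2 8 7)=(2 8 5 9 7)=[0, 1, 8, 3, 4, 9, 6, 2, 5, 7]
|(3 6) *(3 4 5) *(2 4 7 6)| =4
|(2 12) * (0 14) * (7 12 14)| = |(0 7 12 2 14)| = 5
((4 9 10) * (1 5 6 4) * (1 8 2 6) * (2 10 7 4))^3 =(1 5)(2 6)(8 10)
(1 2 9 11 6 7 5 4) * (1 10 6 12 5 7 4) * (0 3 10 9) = (0 3 10 6 4 9 11 12 5 1 2) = [3, 2, 0, 10, 9, 1, 4, 7, 8, 11, 6, 12, 5]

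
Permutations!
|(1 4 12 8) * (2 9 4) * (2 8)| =4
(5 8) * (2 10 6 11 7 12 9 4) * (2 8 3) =(2 10 6 11 7 12 9 4 8 5 3) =[0, 1, 10, 2, 8, 3, 11, 12, 5, 4, 6, 7, 9]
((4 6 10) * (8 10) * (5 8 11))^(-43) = (4 10 8 5 11 6)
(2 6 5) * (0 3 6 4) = (0 3 6 5 2 4) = [3, 1, 4, 6, 0, 2, 5]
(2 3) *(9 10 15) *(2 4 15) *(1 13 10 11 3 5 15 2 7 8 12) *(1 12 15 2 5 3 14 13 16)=(1 16)(2 3 4 5)(7 8 15 9 11 14 13 10)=[0, 16, 3, 4, 5, 2, 6, 8, 15, 11, 7, 14, 12, 10, 13, 9, 1]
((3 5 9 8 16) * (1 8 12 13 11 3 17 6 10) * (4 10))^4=((1 8 16 17 6 4 10)(3 5 9 12 13 11))^4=(1 6 8 4 16 10 17)(3 13 9)(5 11 12)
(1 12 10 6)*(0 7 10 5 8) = [7, 12, 2, 3, 4, 8, 1, 10, 0, 9, 6, 11, 5] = (0 7 10 6 1 12 5 8)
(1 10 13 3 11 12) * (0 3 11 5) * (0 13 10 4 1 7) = (0 3 5 13 11 12 7)(1 4) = [3, 4, 2, 5, 1, 13, 6, 0, 8, 9, 10, 12, 7, 11]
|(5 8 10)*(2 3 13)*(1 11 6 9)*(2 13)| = |(13)(1 11 6 9)(2 3)(5 8 10)| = 12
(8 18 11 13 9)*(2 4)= (2 4)(8 18 11 13 9)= [0, 1, 4, 3, 2, 5, 6, 7, 18, 8, 10, 13, 12, 9, 14, 15, 16, 17, 11]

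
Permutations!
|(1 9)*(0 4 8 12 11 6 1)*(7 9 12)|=20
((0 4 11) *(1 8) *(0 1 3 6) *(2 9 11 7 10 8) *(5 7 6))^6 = (1 9)(2 11)(3 5 7 10 8)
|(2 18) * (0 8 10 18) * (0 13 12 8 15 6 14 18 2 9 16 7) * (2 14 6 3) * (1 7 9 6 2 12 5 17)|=|(0 15 3 12 8 10 14 18 6 2 13 5 17 1 7)(9 16)|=30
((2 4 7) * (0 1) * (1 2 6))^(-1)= ((0 2 4 7 6 1))^(-1)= (0 1 6 7 4 2)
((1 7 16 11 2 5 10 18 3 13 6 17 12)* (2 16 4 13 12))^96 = (18)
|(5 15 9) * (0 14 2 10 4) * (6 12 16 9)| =|(0 14 2 10 4)(5 15 6 12 16 9)| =30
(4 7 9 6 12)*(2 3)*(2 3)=(4 7 9 6 12)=[0, 1, 2, 3, 7, 5, 12, 9, 8, 6, 10, 11, 4]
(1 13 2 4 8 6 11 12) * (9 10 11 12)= (1 13 2 4 8 6 12)(9 10 11)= [0, 13, 4, 3, 8, 5, 12, 7, 6, 10, 11, 9, 1, 2]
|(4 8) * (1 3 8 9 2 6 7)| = 8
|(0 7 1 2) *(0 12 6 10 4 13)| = |(0 7 1 2 12 6 10 4 13)| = 9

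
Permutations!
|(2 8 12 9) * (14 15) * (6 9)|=10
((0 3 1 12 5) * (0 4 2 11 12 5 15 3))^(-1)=(1 3 15 12 11 2 4 5)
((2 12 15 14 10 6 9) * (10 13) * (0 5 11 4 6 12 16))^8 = (16)(10 14 12 13 15)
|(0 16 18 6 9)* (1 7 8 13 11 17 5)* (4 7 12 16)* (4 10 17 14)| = 30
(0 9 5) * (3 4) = (0 9 5)(3 4) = [9, 1, 2, 4, 3, 0, 6, 7, 8, 5]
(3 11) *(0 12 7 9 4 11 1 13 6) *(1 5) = [12, 13, 2, 5, 11, 1, 0, 9, 8, 4, 10, 3, 7, 6] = (0 12 7 9 4 11 3 5 1 13 6)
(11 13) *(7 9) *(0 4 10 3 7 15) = (0 4 10 3 7 9 15)(11 13) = [4, 1, 2, 7, 10, 5, 6, 9, 8, 15, 3, 13, 12, 11, 14, 0]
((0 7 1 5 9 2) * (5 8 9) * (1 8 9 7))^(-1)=((0 1 9 2)(7 8))^(-1)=(0 2 9 1)(7 8)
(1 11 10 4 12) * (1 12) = (12)(1 11 10 4) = [0, 11, 2, 3, 1, 5, 6, 7, 8, 9, 4, 10, 12]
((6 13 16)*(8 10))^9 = ((6 13 16)(8 10))^9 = (16)(8 10)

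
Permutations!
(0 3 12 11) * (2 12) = (0 3 2 12 11) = [3, 1, 12, 2, 4, 5, 6, 7, 8, 9, 10, 0, 11]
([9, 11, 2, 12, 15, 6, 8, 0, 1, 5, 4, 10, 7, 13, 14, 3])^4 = [8, 15, 2, 9, 7, 11, 10, 6, 4, 1, 12, 3, 5, 13, 14, 0]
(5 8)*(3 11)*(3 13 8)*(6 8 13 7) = [0, 1, 2, 11, 4, 3, 8, 6, 5, 9, 10, 7, 12, 13] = (13)(3 11 7 6 8 5)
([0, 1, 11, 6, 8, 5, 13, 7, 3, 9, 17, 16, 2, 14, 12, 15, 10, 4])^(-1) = [0, 1, 12, 8, 17, 5, 3, 7, 4, 9, 16, 2, 14, 6, 13, 15, 11, 10]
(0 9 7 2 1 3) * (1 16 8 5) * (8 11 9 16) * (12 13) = [16, 3, 8, 0, 4, 1, 6, 2, 5, 7, 10, 9, 13, 12, 14, 15, 11] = (0 16 11 9 7 2 8 5 1 3)(12 13)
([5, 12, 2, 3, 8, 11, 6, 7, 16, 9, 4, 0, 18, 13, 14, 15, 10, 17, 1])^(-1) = [11, 18, 2, 3, 10, 0, 6, 7, 4, 9, 16, 5, 1, 13, 14, 15, 8, 17, 12]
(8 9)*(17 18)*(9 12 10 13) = (8 12 10 13 9)(17 18) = [0, 1, 2, 3, 4, 5, 6, 7, 12, 8, 13, 11, 10, 9, 14, 15, 16, 18, 17]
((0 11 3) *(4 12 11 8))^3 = ((0 8 4 12 11 3))^3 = (0 12)(3 4)(8 11)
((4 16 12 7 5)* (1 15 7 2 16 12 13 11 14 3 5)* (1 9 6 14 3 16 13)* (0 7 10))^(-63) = ((0 7 9 6 14 16 1 15 10)(2 13 11 3 5 4 12))^(-63) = (16)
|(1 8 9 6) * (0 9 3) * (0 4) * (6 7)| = 8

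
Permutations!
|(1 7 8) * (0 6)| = |(0 6)(1 7 8)| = 6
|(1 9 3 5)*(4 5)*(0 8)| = 10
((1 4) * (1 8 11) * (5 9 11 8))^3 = (1 9 4 11 5)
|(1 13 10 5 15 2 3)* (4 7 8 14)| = 28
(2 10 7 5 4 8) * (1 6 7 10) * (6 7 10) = (1 7 5 4 8 2)(6 10) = [0, 7, 1, 3, 8, 4, 10, 5, 2, 9, 6]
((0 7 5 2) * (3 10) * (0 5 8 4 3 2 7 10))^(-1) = (0 3 4 8 7 5 2 10)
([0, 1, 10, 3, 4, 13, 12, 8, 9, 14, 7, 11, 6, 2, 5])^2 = [0, 1, 7, 3, 4, 2, 6, 9, 14, 5, 8, 11, 12, 10, 13]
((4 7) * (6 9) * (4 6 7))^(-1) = (6 7 9)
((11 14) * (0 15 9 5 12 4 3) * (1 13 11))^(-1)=((0 15 9 5 12 4 3)(1 13 11 14))^(-1)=(0 3 4 12 5 9 15)(1 14 11 13)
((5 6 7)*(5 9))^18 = ((5 6 7 9))^18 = (5 7)(6 9)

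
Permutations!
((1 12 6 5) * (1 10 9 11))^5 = ((1 12 6 5 10 9 11))^5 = (1 9 5 12 11 10 6)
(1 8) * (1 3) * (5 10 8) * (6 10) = (1 5 6 10 8 3) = [0, 5, 2, 1, 4, 6, 10, 7, 3, 9, 8]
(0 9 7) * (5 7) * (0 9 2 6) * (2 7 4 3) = (0 7 9 5 4 3 2 6) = [7, 1, 6, 2, 3, 4, 0, 9, 8, 5]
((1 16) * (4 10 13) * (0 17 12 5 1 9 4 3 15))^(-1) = (0 15 3 13 10 4 9 16 1 5 12 17)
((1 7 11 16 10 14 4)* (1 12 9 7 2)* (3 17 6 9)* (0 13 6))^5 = ((0 13 6 9 7 11 16 10 14 4 12 3 17)(1 2))^5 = (0 11 12 6 10 17 7 4 13 16 3 9 14)(1 2)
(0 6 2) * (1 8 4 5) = [6, 8, 0, 3, 5, 1, 2, 7, 4] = (0 6 2)(1 8 4 5)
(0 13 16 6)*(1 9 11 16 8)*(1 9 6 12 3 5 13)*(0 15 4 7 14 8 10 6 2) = (0 1 2)(3 5 13 10 6 15 4 7 14 8 9 11 16 12) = [1, 2, 0, 5, 7, 13, 15, 14, 9, 11, 6, 16, 3, 10, 8, 4, 12]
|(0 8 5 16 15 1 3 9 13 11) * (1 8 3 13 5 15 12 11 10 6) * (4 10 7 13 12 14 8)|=|(0 3 9 5 16 14 8 15 4 10 6 1 12 11)(7 13)|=14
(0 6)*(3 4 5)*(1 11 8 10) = (0 6)(1 11 8 10)(3 4 5) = [6, 11, 2, 4, 5, 3, 0, 7, 10, 9, 1, 8]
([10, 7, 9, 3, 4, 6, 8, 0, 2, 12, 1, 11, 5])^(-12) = [0, 1, 2, 3, 4, 5, 6, 7, 8, 9, 10, 11, 12]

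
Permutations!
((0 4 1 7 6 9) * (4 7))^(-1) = (0 9 6 7)(1 4)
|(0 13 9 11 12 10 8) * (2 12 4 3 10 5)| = 24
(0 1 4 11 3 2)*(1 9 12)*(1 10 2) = (0 9 12 10 2)(1 4 11 3) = [9, 4, 0, 1, 11, 5, 6, 7, 8, 12, 2, 3, 10]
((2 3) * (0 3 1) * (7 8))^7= ((0 3 2 1)(7 8))^7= (0 1 2 3)(7 8)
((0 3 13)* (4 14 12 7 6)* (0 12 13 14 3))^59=((3 14 13 12 7 6 4))^59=(3 12 4 13 6 14 7)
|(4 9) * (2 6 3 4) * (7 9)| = |(2 6 3 4 7 9)| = 6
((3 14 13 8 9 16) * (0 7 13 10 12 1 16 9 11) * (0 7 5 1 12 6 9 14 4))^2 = (0 1 3)(4 5 16)(6 14)(7 8)(9 10)(11 13)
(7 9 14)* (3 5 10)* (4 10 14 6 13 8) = [0, 1, 2, 5, 10, 14, 13, 9, 4, 6, 3, 11, 12, 8, 7] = (3 5 14 7 9 6 13 8 4 10)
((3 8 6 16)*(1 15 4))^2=(1 4 15)(3 6)(8 16)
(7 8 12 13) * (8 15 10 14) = (7 15 10 14 8 12 13) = [0, 1, 2, 3, 4, 5, 6, 15, 12, 9, 14, 11, 13, 7, 8, 10]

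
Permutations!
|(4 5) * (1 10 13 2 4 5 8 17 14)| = |(1 10 13 2 4 8 17 14)| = 8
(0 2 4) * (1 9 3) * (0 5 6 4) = (0 2)(1 9 3)(4 5 6) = [2, 9, 0, 1, 5, 6, 4, 7, 8, 3]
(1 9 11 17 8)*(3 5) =(1 9 11 17 8)(3 5) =[0, 9, 2, 5, 4, 3, 6, 7, 1, 11, 10, 17, 12, 13, 14, 15, 16, 8]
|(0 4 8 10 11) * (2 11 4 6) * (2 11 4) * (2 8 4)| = |(0 6 11)(8 10)| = 6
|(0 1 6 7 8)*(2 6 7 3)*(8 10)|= |(0 1 7 10 8)(2 6 3)|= 15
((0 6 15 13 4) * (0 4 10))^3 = (0 13 6 10 15)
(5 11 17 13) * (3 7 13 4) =(3 7 13 5 11 17 4) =[0, 1, 2, 7, 3, 11, 6, 13, 8, 9, 10, 17, 12, 5, 14, 15, 16, 4]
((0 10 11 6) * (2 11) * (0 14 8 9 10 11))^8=((0 11 6 14 8 9 10 2))^8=(14)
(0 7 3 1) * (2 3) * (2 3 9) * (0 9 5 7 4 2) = (0 4 2 5 7 3 1 9) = [4, 9, 5, 1, 2, 7, 6, 3, 8, 0]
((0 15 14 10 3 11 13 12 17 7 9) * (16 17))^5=(0 11 7 10 16 15 13 9 3 17 14 12)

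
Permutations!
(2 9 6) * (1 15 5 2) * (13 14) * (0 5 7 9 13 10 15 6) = (0 5 2 13 14 10 15 7 9)(1 6) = [5, 6, 13, 3, 4, 2, 1, 9, 8, 0, 15, 11, 12, 14, 10, 7]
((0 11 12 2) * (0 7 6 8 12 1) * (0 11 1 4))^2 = (0 11)(1 4)(2 6 12 7 8)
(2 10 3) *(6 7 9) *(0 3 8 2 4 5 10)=(0 3 4 5 10 8 2)(6 7 9)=[3, 1, 0, 4, 5, 10, 7, 9, 2, 6, 8]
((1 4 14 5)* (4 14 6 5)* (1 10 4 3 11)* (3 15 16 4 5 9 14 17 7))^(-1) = ((1 17 7 3 11)(4 6 9 14 15 16)(5 10))^(-1) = (1 11 3 7 17)(4 16 15 14 9 6)(5 10)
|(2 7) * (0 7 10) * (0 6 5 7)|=|(2 10 6 5 7)|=5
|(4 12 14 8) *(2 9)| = 4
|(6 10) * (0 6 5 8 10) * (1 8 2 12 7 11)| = 8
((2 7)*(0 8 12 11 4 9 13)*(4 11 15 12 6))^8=(15)(0 6 9)(4 13 8)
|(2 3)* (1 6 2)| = |(1 6 2 3)| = 4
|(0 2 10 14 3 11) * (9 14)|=|(0 2 10 9 14 3 11)|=7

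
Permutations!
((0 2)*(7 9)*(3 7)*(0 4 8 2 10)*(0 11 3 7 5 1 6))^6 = ((0 10 11 3 5 1 6)(2 4 8)(7 9))^6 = (0 6 1 5 3 11 10)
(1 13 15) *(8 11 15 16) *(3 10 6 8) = (1 13 16 3 10 6 8 11 15) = [0, 13, 2, 10, 4, 5, 8, 7, 11, 9, 6, 15, 12, 16, 14, 1, 3]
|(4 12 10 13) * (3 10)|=5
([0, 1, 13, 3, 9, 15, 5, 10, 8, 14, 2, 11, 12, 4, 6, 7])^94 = [0, 1, 14, 3, 5, 2, 10, 4, 8, 15, 9, 11, 12, 6, 7, 13]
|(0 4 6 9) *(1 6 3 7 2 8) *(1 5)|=|(0 4 3 7 2 8 5 1 6 9)|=10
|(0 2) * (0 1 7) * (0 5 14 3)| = |(0 2 1 7 5 14 3)| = 7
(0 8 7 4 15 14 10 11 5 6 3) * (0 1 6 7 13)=(0 8 13)(1 6 3)(4 15 14 10 11 5 7)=[8, 6, 2, 1, 15, 7, 3, 4, 13, 9, 11, 5, 12, 0, 10, 14]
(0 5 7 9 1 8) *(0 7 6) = (0 5 6)(1 8 7 9) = [5, 8, 2, 3, 4, 6, 0, 9, 7, 1]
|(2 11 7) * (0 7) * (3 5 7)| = 6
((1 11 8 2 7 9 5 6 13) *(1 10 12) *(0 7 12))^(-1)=((0 7 9 5 6 13 10)(1 11 8 2 12))^(-1)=(0 10 13 6 5 9 7)(1 12 2 8 11)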